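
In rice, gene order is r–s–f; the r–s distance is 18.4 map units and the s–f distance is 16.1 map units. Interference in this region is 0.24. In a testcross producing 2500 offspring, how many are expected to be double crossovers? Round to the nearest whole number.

Map distances give recombination frequencies of 0.184 and 0.161 for the two intervals.
With interference 0.24 (so coincidence = 0.76), expected double-crossover frequency = 0.184 × 0.161 × 0.76 = 0.02251.
Expected number = 0.02251 × 2500 = 56.29 ≈ 56.

56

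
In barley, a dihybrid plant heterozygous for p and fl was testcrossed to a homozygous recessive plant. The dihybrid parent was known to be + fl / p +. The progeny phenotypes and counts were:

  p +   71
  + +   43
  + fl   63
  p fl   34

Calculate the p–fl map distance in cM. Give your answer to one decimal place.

The recombinant classes are + + and p fl: 43 + 34 = 77.
Recombination frequency = 77/211 = 0.3649 ≈ 36.5%, i.e. 36.5 cM.

36.5 cM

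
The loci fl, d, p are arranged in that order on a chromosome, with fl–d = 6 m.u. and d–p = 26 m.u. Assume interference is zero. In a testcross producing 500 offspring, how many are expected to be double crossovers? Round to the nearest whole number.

8

Map distances give recombination frequencies of 0.060 and 0.260 for the two intervals.
With no interference, expected double-crossover frequency = 0.060 × 0.260 = 0.01560.
Expected number = 0.01560 × 500 = 7.80 ≈ 8.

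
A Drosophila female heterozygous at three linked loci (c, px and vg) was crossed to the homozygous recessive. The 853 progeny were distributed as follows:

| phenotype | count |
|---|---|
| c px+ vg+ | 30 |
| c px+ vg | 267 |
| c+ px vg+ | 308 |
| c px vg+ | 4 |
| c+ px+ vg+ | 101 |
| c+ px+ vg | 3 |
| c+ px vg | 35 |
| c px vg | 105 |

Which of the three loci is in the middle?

c

The two most frequent reciprocal classes, c+ px vg+ and c px+ vg, are the parental types, so the F1 was c+ px vg+ / c px+ vg.
The two rarest classes, c px vg+ and c+ px+ vg, are the double crossovers. Comparing them with the parentals, only the c allele has switched, so c is the middle locus and the order is vg – c – px.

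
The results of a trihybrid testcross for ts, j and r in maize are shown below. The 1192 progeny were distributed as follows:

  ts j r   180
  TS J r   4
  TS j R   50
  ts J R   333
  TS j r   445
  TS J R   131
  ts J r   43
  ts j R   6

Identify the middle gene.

j

The two most frequent reciprocal classes, TS j r and ts J R, are the parental types, so the F1 was TS j r / ts J R.
The two rarest classes, TS J r and ts j R, are the double crossovers. Comparing them with the parentals, only the j allele has switched, so j is the middle locus and the order is r – j – ts.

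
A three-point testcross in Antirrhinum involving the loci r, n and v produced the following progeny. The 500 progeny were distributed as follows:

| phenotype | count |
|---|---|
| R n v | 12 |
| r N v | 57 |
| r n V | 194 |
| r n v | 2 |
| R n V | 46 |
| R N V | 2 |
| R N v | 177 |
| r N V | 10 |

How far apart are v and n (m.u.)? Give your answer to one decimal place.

5.2 m.u.

The two most frequent reciprocal classes, R N v and r n V, are the parental types, so the F1 was R N v / r n V.
The two rarest classes, R N V and r n v, are the double crossovers. Comparing them with the parentals, only the v allele has switched, so v is the middle locus and the order is r – v – n.
Crossovers in the v–n interval produce the single-crossover classes R n v and r N V (12 + 10 = 22) plus the double crossovers (4).
RF(v–n) = (22 + 4) / 500 = 26/500 = 0.0520 → 5.2 m.u.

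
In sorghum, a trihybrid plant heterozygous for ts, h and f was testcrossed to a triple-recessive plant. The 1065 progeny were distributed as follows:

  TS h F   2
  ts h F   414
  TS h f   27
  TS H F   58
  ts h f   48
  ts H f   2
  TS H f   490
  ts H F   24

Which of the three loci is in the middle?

The two most frequent reciprocal classes, TS H f and ts h F, are the parental types, so the F1 was TS H f / ts h F.
The two rarest classes, ts H f and TS h F, are the double crossovers. Comparing them with the parentals, only the ts allele has switched, so ts is the middle locus and the order is f – ts – h.

ts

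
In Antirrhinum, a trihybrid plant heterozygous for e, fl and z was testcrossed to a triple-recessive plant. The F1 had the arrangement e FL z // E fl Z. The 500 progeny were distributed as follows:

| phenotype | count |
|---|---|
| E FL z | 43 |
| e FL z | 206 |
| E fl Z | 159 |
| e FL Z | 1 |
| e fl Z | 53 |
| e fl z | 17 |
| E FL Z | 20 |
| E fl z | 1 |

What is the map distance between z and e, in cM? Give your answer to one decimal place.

The two rarest classes, e FL Z and E fl z, are the double crossovers. Comparing them with the parentals, only the z allele has switched, so z is the middle locus and the order is e – z – fl.
Crossovers in the e–z interval produce the single-crossover classes E FL z and e fl Z (43 + 53 = 96) plus the double crossovers (2).
RF(e–z) = (96 + 2) / 500 = 98/500 = 0.1960 → 19.6 cM.

19.6 cM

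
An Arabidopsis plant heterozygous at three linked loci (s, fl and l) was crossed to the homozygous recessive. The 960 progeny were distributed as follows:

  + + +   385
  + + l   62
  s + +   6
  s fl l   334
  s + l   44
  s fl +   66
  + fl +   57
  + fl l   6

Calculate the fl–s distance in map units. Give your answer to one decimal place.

The two most frequent reciprocal classes, + + + and s fl l, are the parental types, so the F1 was + + + / s fl l.
The two rarest classes, s + + and + fl l, are the double crossovers. Comparing them with the parentals, only the s allele has switched, so s is the middle locus and the order is l – s – fl.
Crossovers in the s–fl interval produce the single-crossover classes + fl + and s + l (57 + 44 = 101) plus the double crossovers (12).
RF(s–fl) = (101 + 12) / 960 = 113/960 = 0.1177 → 11.8 map units.

11.8 map units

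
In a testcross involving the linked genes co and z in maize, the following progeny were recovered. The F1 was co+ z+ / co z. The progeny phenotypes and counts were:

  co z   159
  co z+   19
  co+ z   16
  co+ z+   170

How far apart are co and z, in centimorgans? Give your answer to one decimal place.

9.6 centimorgans

The recombinant classes are co+ z and co z+: 16 + 19 = 35.
Recombination frequency = 35/364 = 0.0962 ≈ 9.6%, i.e. 9.6 centimorgans.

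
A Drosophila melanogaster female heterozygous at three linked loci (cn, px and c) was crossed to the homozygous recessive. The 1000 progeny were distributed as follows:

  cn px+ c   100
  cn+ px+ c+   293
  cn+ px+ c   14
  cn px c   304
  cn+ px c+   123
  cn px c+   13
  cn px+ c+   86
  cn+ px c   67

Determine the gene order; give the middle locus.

The two most frequent reciprocal classes, cn px c and cn+ px+ c+, are the parental types, so the F1 was cn px c / cn+ px+ c+.
The two rarest classes, cn px c+ and cn+ px+ c, are the double crossovers. Comparing them with the parentals, only the c allele has switched, so c is the middle locus and the order is cn – c – px.

c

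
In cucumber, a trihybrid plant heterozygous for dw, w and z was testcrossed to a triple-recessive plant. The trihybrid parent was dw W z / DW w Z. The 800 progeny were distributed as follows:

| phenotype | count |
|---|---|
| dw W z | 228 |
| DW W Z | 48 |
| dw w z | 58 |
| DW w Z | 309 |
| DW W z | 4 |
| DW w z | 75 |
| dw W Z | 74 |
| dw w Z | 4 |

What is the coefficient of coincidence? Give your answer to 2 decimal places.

The two rarest classes, DW W z and dw w Z, are the double crossovers. Comparing them with the parentals, only the dw allele has switched, so dw is the middle locus and the order is w – dw – z.
w–dw: (106 + 8)/800 = 0.1425; dw–z: (149 + 8)/800 = 0.1963.
Expected DCO frequency = 0.1425 × 0.1963 ≈ 0.02797; observed = 8/800 ≈ 0.01000.
Coefficient of coincidence = 0.01000/0.02797 ≈ 0.36.

0.36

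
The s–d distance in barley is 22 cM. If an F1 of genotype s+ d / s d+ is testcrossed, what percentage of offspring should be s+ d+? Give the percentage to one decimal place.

A map distance of 22 cM corresponds to a recombination frequency of 0.220.
The F1 is s+ d / s d+, so s+ d+ is a recombinant gamete class with expected frequency r/2 = 0.220/2 = 0.1100.
That is 0.1100 = 11.0% of the progeny.

11.0%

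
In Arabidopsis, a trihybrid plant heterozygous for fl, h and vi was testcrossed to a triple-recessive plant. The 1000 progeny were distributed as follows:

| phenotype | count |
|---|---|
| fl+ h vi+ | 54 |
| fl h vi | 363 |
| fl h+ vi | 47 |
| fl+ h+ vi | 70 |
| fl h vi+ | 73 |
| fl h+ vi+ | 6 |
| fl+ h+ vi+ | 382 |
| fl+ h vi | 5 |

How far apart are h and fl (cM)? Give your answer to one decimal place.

11.2 cM

The two most frequent reciprocal classes, fl h vi and fl+ h+ vi+, are the parental types, so the F1 was fl h vi / fl+ h+ vi+.
The two rarest classes, fl+ h vi and fl h+ vi+, are the double crossovers. Comparing them with the parentals, only the fl allele has switched, so fl is the middle locus and the order is vi – fl – h.
Crossovers in the fl–h interval produce the single-crossover classes fl h+ vi and fl+ h vi+ (47 + 54 = 101) plus the double crossovers (11).
RF(fl–h) = (101 + 11) / 1000 = 112/1000 = 0.1120 → 11.2 cM.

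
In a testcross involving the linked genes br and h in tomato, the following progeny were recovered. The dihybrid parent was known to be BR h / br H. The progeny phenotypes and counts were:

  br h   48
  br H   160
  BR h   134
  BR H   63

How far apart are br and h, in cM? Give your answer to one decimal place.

The recombinant classes are BR H and br h: 63 + 48 = 111.
Recombination frequency = 111/405 = 0.2741 ≈ 27.4%, i.e. 27.4 cM.

27.4 cM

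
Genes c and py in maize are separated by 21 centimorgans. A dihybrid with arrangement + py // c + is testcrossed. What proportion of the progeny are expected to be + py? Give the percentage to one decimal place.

A map distance of 21 centimorgans corresponds to a recombination frequency of 0.210.
The F1 is + py / c +, so + py is a parental gamete class with expected frequency (1 − r)/2 = 0.790/2 = 0.3950.
That is 0.3950 = 39.5% of the progeny.

39.5%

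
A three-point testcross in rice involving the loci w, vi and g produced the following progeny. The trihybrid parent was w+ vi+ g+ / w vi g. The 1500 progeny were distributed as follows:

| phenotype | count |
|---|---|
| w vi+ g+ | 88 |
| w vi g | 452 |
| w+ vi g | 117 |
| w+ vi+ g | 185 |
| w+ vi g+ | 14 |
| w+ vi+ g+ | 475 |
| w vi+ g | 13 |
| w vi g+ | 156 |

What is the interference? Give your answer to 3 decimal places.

The two rarest classes, w+ vi g+ and w vi+ g, are the double crossovers. Comparing them with the parentals, only the vi allele has switched, so vi is the middle locus and the order is w – vi – g.
w–vi: (205 + 27)/1500 = 0.1547; vi–g: (341 + 27)/1500 = 0.2453.
Expected DCO frequency = 0.1547 × 0.2453 ≈ 0.03795; observed = 27/1500 ≈ 0.01800.
Coefficient of coincidence = 0.01800/0.03795 ≈ 0.474; interference = 1 − 0.474 = 0.526.

0.526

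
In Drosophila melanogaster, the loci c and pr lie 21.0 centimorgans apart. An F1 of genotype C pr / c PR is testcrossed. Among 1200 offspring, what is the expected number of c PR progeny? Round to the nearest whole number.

474

A map distance of 21.0 centimorgans corresponds to a recombination frequency of 0.210.
The F1 is C pr / c PR, so c PR is a parental gamete class with expected frequency (1 − r)/2 = 0.790/2 = 0.3950.
Expected number = 0.3950 × 1200 = 474.00 ≈ 474.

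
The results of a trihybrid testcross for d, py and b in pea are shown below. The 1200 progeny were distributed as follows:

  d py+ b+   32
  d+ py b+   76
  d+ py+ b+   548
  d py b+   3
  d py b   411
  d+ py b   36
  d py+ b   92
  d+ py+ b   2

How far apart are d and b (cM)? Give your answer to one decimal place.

6.1 cM

The two most frequent reciprocal classes, d py b and d+ py+ b+, are the parental types, so the F1 was d py b / d+ py+ b+.
The two rarest classes, d py b+ and d+ py+ b, are the double crossovers. Comparing them with the parentals, only the b allele has switched, so b is the middle locus and the order is py – b – d.
Crossovers in the b–d interval produce the single-crossover classes d+ py b and d py+ b+ (36 + 32 = 68) plus the double crossovers (5).
RF(b–d) = (68 + 5) / 1200 = 73/1200 = 0.0608 → 6.1 cM.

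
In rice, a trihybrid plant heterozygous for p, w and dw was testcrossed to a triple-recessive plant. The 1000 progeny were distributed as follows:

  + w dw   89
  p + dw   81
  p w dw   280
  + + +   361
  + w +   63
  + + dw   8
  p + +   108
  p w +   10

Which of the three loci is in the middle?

The two most frequent reciprocal classes, + + + and p w dw, are the parental types, so the F1 was + + + / p w dw.
The two rarest classes, + + dw and p w +, are the double crossovers. Comparing them with the parentals, only the dw allele has switched, so dw is the middle locus and the order is w – dw – p.

dw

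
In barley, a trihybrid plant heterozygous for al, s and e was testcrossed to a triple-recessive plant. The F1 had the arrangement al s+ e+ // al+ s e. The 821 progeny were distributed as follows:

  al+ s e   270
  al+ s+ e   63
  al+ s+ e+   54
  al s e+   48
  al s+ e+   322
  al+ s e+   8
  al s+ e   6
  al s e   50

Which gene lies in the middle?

e

The two rarest classes, al s+ e and al+ s e+, are the double crossovers. Comparing them with the parentals, only the e allele has switched, so e is the middle locus and the order is al – e – s.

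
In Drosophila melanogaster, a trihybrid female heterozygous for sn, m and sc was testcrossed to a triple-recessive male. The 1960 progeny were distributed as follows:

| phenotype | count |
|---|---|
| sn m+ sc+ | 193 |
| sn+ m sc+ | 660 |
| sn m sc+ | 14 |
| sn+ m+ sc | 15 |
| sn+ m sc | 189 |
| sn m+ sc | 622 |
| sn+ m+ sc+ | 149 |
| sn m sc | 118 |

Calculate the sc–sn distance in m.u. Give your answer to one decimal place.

The two most frequent reciprocal classes, sn+ m sc+ and sn m+ sc, are the parental types, so the F1 was sn+ m sc+ / sn m+ sc.
The two rarest classes, sn m sc+ and sn+ m+ sc, are the double crossovers. Comparing them with the parentals, only the sn allele has switched, so sn is the middle locus and the order is m – sn – sc.
Crossovers in the sn–sc interval produce the single-crossover classes sn+ m sc and sn m+ sc+ (189 + 193 = 382) plus the double crossovers (29).
RF(sn–sc) = (382 + 29) / 1960 = 411/1960 = 0.2097 → 21.0 m.u.

21.0 m.u.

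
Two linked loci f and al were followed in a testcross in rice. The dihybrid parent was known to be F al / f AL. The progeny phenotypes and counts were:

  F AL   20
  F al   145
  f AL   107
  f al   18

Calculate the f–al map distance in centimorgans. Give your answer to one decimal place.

The recombinant classes are F AL and f al: 20 + 18 = 38.
Recombination frequency = 38/290 = 0.1310 ≈ 13.1%, i.e. 13.1 centimorgans.

13.1 centimorgans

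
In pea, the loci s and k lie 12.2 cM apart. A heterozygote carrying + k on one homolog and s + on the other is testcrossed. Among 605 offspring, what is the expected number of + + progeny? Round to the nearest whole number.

37

A map distance of 12.2 cM corresponds to a recombination frequency of 0.122.
The F1 is + k / s +, so + + is a recombinant gamete class with expected frequency r/2 = 0.122/2 = 0.0610.
Expected number = 0.0610 × 605 = 36.91 ≈ 37.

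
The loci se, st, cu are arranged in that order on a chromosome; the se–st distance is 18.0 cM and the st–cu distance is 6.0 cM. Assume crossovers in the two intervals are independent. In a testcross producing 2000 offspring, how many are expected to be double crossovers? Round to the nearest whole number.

22

Map distances give recombination frequencies of 0.180 and 0.060 for the two intervals.
With no interference, expected double-crossover frequency = 0.180 × 0.060 = 0.01080.
Expected number = 0.01080 × 2000 = 21.60 ≈ 22.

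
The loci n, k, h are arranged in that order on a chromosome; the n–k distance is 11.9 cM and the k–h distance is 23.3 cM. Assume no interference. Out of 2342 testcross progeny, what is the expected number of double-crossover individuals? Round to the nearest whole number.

Map distances give recombination frequencies of 0.119 and 0.233 for the two intervals.
With no interference, expected double-crossover frequency = 0.119 × 0.233 = 0.02773.
Expected number = 0.02773 × 2342 = 64.94 ≈ 65.

65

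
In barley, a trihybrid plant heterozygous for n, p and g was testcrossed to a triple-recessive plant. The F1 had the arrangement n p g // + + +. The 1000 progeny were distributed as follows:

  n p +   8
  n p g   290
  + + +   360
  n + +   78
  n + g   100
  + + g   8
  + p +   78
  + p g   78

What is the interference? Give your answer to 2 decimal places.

The two rarest classes, n p + and + + g, are the double crossovers. Comparing them with the parentals, only the g allele has switched, so g is the middle locus and the order is p – g – n.
p–g: (178 + 16)/1000 = 0.1940; g–n: (156 + 16)/1000 = 0.1720.
Expected DCO frequency = 0.1940 × 0.1720 ≈ 0.03337; observed = 16/1000 ≈ 0.01600.
Coefficient of coincidence = 0.01600/0.03337 ≈ 0.48; interference = 1 − 0.48 = 0.52.

0.52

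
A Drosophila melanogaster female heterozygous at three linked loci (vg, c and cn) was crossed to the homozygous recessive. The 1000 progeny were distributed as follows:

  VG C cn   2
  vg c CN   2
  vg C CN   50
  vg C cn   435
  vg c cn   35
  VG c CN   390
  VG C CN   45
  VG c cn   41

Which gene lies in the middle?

vg

The two most frequent reciprocal classes, VG c CN and vg C cn, are the parental types, so the F1 was VG c CN / vg C cn.
The two rarest classes, vg c CN and VG C cn, are the double crossovers. Comparing them with the parentals, only the vg allele has switched, so vg is the middle locus and the order is cn – vg – c.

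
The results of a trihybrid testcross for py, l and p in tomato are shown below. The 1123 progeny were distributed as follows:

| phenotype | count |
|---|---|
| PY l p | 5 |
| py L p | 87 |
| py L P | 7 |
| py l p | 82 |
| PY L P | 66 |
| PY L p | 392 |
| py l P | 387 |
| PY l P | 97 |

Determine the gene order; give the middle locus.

l

The two most frequent reciprocal classes, py l P and PY L p, are the parental types, so the F1 was py l P / PY L p.
The two rarest classes, py L P and PY l p, are the double crossovers. Comparing them with the parentals, only the l allele has switched, so l is the middle locus and the order is py – l – p.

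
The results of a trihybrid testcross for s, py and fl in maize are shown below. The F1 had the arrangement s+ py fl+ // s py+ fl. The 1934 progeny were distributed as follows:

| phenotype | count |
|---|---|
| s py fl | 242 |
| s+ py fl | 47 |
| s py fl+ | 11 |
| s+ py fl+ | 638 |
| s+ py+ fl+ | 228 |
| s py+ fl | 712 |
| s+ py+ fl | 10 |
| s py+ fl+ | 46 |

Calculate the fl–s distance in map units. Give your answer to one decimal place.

The two rarest classes, s py fl+ and s+ py+ fl, are the double crossovers. Comparing them with the parentals, only the s allele has switched, so s is the middle locus and the order is fl – s – py.
Crossovers in the fl–s interval produce the single-crossover classes s+ py fl and s py+ fl+ (47 + 46 = 93) plus the double crossovers (21).
RF(fl–s) = (93 + 21) / 1934 = 114/1934 = 0.0589 → 5.9 map units.

5.9 map units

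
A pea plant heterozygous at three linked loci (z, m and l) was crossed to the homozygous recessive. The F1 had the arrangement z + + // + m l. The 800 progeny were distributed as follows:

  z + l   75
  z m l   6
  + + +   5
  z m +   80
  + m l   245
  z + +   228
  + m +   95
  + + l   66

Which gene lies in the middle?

z

The two rarest classes, + + + and z m l, are the double crossovers. Comparing them with the parentals, only the z allele has switched, so z is the middle locus and the order is m – z – l.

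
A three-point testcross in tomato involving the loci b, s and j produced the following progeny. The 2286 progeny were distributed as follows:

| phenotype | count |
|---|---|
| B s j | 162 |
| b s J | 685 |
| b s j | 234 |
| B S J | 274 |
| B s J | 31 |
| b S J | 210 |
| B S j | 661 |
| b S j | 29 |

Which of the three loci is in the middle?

b

The two most frequent reciprocal classes, B S j and b s J, are the parental types, so the F1 was B S j / b s J.
The two rarest classes, b S j and B s J, are the double crossovers. Comparing them with the parentals, only the b allele has switched, so b is the middle locus and the order is j – b – s.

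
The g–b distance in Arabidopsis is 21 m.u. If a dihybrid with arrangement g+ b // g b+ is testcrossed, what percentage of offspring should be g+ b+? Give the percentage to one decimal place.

10.5%

A map distance of 21 m.u. corresponds to a recombination frequency of 0.210.
The F1 is g+ b / g b+, so g+ b+ is a recombinant gamete class with expected frequency r/2 = 0.210/2 = 0.1050.
That is 0.1050 = 10.5% of the progeny.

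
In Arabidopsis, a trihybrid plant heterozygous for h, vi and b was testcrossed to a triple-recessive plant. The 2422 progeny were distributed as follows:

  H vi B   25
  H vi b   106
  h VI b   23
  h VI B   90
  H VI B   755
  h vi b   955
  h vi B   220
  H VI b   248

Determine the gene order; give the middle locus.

vi

The two most frequent reciprocal classes, h vi b and H VI B, are the parental types, so the F1 was h vi b / H VI B.
The two rarest classes, h VI b and H vi B, are the double crossovers. Comparing them with the parentals, only the vi allele has switched, so vi is the middle locus and the order is b – vi – h.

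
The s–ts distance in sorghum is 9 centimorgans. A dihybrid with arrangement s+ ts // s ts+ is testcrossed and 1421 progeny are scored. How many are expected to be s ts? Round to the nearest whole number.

A map distance of 9 centimorgans corresponds to a recombination frequency of 0.090.
The F1 is s+ ts / s ts+, so s ts is a recombinant gamete class with expected frequency r/2 = 0.090/2 = 0.0450.
Expected number = 0.0450 × 1421 = 63.95 ≈ 64.

64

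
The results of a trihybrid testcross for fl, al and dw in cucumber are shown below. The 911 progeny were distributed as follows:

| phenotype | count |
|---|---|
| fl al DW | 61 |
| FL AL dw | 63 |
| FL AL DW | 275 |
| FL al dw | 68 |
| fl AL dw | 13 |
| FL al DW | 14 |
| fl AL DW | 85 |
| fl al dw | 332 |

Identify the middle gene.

The two most frequent reciprocal classes, fl al dw and FL AL DW, are the parental types, so the F1 was fl al dw / FL AL DW.
The two rarest classes, fl AL dw and FL al DW, are the double crossovers. Comparing them with the parentals, only the al allele has switched, so al is the middle locus and the order is dw – al – fl.

al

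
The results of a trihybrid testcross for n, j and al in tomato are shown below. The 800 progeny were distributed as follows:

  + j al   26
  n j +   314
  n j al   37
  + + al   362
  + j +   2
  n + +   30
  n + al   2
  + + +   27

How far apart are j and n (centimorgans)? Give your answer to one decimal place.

7.5 centimorgans

The two most frequent reciprocal classes, n j + and + + al, are the parental types, so the F1 was n j + / + + al.
The two rarest classes, + j + and n + al, are the double crossovers. Comparing them with the parentals, only the n allele has switched, so n is the middle locus and the order is j – n – al.
Crossovers in the j–n interval produce the single-crossover classes n + + and + j al (30 + 26 = 56) plus the double crossovers (4).
RF(j–n) = (56 + 4) / 800 = 60/800 = 0.0750 → 7.5 centimorgans.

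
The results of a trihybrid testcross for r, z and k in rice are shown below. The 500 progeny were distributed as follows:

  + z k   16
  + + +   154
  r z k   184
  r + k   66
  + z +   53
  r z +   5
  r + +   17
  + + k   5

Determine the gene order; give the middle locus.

k

The two most frequent reciprocal classes, + + + and r z k, are the parental types, so the F1 was + + + / r z k.
The two rarest classes, + + k and r z +, are the double crossovers. Comparing them with the parentals, only the k allele has switched, so k is the middle locus and the order is z – k – r.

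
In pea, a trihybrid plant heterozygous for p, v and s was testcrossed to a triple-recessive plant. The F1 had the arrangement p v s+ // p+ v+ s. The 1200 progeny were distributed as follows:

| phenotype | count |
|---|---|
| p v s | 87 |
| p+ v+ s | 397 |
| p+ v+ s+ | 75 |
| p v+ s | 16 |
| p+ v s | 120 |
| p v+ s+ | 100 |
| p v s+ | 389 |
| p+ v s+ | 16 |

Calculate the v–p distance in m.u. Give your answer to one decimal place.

The two rarest classes, p+ v s+ and p v+ s, are the double crossovers. Comparing them with the parentals, only the p allele has switched, so p is the middle locus and the order is v – p – s.
Crossovers in the v–p interval produce the single-crossover classes p v+ s+ and p+ v s (100 + 120 = 220) plus the double crossovers (32).
RF(v–p) = (220 + 32) / 1200 = 252/1200 = 0.2100 → 21.0 m.u.

21.0 m.u.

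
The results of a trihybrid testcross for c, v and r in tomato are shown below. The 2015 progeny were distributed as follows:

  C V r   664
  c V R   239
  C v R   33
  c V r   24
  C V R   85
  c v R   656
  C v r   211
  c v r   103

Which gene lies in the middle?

c

The two most frequent reciprocal classes, C V r and c v R, are the parental types, so the F1 was C V r / c v R.
The two rarest classes, c V r and C v R, are the double crossovers. Comparing them with the parentals, only the c allele has switched, so c is the middle locus and the order is v – c – r.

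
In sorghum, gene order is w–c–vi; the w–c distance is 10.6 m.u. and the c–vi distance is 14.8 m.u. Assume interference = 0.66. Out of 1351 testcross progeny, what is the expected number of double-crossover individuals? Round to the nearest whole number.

Map distances give recombination frequencies of 0.106 and 0.148 for the two intervals.
With interference 0.66 (so coincidence = 0.34), expected double-crossover frequency = 0.106 × 0.148 × 0.34 = 0.00533.
Expected number = 0.00533 × 1351 = 7.21 ≈ 7.

7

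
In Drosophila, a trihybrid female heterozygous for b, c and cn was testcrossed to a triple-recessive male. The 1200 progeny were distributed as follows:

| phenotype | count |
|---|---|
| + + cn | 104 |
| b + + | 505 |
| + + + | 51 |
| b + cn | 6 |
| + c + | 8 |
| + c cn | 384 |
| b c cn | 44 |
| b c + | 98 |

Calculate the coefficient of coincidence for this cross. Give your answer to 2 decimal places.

0.71

The two most frequent reciprocal classes, b + + and + c cn, are the parental types, so the F1 was b + + / + c cn.
The two rarest classes, b + cn and + c +, are the double crossovers. Comparing them with the parentals, only the cn allele has switched, so cn is the middle locus and the order is c – cn – b.
c–cn: (202 + 14)/1200 = 0.1800; cn–b: (95 + 14)/1200 = 0.0908.
Expected DCO frequency = 0.1800 × 0.0908 ≈ 0.01634; observed = 14/1200 ≈ 0.01167.
Coefficient of coincidence = 0.01167/0.01634 ≈ 0.71.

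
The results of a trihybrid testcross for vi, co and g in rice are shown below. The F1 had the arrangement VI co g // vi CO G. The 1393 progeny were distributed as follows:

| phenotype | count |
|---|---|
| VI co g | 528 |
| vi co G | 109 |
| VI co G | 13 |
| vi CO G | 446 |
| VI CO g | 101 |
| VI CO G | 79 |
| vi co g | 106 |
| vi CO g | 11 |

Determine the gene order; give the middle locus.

g

The two rarest classes, VI co G and vi CO g, are the double crossovers. Comparing them with the parentals, only the g allele has switched, so g is the middle locus and the order is co – g – vi.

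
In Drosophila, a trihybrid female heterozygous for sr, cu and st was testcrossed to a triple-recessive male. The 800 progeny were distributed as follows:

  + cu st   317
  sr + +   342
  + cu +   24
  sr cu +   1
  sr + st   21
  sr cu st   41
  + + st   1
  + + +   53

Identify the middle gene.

The two most frequent reciprocal classes, sr + + and + cu st, are the parental types, so the F1 was sr + + / + cu st.
The two rarest classes, sr cu + and + + st, are the double crossovers. Comparing them with the parentals, only the cu allele has switched, so cu is the middle locus and the order is sr – cu – st.

cu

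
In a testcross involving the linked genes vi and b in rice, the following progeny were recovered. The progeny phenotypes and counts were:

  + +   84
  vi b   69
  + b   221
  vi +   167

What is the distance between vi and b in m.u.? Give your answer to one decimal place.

The two most frequent classes, + b (221) and vi + (167), are the parental types, so the F1 was + b / vi +.
The recombinant classes are + + and vi b: 84 + 69 = 153.
Recombination frequency = 153/541 = 0.2828 ≈ 28.3%, i.e. 28.3 m.u.

28.3 m.u.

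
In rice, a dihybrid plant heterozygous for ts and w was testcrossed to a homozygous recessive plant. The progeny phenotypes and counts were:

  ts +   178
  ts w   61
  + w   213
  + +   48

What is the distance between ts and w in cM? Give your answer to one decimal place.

The two most frequent classes, + w (213) and ts + (178), are the parental types, so the F1 was + w / ts +.
The recombinant classes are + + and ts w: 48 + 61 = 109.
Recombination frequency = 109/500 = 0.2180 ≈ 21.8%, i.e. 21.8 cM.

21.8 cM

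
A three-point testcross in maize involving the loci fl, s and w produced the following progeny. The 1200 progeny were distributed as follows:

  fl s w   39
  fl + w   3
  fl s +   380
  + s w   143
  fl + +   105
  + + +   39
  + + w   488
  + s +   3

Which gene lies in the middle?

fl

The two most frequent reciprocal classes, + + w and fl s +, are the parental types, so the F1 was + + w / fl s +.
The two rarest classes, fl + w and + s +, are the double crossovers. Comparing them with the parentals, only the fl allele has switched, so fl is the middle locus and the order is s – fl – w.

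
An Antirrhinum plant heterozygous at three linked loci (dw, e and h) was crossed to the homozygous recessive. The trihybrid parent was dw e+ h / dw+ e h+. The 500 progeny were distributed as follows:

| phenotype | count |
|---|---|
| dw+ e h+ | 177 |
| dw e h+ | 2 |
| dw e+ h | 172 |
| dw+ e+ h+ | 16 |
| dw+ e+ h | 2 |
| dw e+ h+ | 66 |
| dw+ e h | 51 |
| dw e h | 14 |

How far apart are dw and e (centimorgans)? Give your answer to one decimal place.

6.8 centimorgans

The two rarest classes, dw+ e+ h and dw e h+, are the double crossovers. Comparing them with the parentals, only the dw allele has switched, so dw is the middle locus and the order is e – dw – h.
Crossovers in the e–dw interval produce the single-crossover classes dw e h and dw+ e+ h+ (14 + 16 = 30) plus the double crossovers (4).
RF(e–dw) = (30 + 4) / 500 = 34/500 = 0.0680 → 6.8 centimorgans.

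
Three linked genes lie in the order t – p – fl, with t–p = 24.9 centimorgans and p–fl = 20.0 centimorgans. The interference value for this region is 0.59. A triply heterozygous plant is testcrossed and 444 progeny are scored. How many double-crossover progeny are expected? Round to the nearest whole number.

Map distances give recombination frequencies of 0.249 and 0.200 for the two intervals.
With interference 0.59 (so coincidence = 0.41), expected double-crossover frequency = 0.249 × 0.200 × 0.41 = 0.02042.
Expected number = 0.02042 × 444 = 9.07 ≈ 9.

9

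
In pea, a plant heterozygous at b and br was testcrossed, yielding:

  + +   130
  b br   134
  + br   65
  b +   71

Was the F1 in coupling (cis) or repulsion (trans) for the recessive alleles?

cis

The two most frequent classes are + + (130) and b br (134); these are the parental (non-recombinant) types.
So the F1 carried + + on one chromosome and b br on the other — the recessive alleles are on the same chromosome (cis / coupling).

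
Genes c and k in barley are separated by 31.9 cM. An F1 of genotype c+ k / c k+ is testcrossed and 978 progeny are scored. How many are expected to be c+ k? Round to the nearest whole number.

A map distance of 31.9 cM corresponds to a recombination frequency of 0.319.
The F1 is c+ k / c k+, so c+ k is a parental gamete class with expected frequency (1 − r)/2 = 0.681/2 = 0.3405.
Expected number = 0.3405 × 978 = 333.01 ≈ 333.

333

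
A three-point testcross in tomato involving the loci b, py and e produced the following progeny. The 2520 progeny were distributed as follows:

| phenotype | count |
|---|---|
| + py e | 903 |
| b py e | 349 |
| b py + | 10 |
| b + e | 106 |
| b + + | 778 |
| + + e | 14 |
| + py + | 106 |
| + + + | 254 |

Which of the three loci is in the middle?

The two most frequent reciprocal classes, + py e and b + +, are the parental types, so the F1 was + py e / b + +.
The two rarest classes, + + e and b py +, are the double crossovers. Comparing them with the parentals, only the py allele has switched, so py is the middle locus and the order is b – py – e.

py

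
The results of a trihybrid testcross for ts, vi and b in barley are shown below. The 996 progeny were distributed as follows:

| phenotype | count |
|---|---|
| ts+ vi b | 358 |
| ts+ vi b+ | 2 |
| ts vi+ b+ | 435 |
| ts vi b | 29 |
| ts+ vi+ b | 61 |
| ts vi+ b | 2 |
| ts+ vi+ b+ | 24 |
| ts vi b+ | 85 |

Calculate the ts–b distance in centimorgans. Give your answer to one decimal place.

The two most frequent reciprocal classes, ts+ vi b and ts vi+ b+, are the parental types, so the F1 was ts+ vi b / ts vi+ b+.
The two rarest classes, ts+ vi b+ and ts vi+ b, are the double crossovers. Comparing them with the parentals, only the b allele has switched, so b is the middle locus and the order is vi – b – ts.
Crossovers in the b–ts interval produce the single-crossover classes ts vi b and ts+ vi+ b+ (29 + 24 = 53) plus the double crossovers (4).
RF(b–ts) = (53 + 4) / 996 = 57/996 = 0.0572 → 5.7 centimorgans.

5.7 centimorgans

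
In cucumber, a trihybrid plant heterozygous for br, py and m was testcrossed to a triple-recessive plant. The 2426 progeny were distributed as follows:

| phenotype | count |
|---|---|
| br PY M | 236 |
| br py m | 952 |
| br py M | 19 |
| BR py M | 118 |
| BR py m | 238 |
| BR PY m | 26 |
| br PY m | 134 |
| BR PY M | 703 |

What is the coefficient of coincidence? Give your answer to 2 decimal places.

0.71

The two most frequent reciprocal classes, br py m and BR PY M, are the parental types, so the F1 was br py m / BR PY M.
The two rarest classes, br py M and BR PY m, are the double crossovers. Comparing them with the parentals, only the m allele has switched, so m is the middle locus and the order is py – m – br.
py–m: (252 + 45)/2426 = 0.1224; m–br: (474 + 45)/2426 = 0.2139.
Expected DCO frequency = 0.1224 × 0.2139 ≈ 0.02618; observed = 45/2426 ≈ 0.01855.
Coefficient of coincidence = 0.01855/0.02618 ≈ 0.71.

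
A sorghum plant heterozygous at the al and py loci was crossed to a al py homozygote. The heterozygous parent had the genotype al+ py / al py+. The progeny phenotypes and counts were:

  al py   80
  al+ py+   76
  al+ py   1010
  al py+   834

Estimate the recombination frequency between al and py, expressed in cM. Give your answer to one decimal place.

The recombinant classes are al+ py+ and al py: 76 + 80 = 156.
Recombination frequency = 156/2000 = 0.0780 ≈ 7.8%, i.e. 7.8 cM.

7.8 cM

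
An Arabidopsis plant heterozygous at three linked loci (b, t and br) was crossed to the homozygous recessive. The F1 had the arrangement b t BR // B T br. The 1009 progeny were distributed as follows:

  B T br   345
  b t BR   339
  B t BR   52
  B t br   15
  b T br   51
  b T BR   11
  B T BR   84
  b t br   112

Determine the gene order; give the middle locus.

t

The two rarest classes, b T BR and B t br, are the double crossovers. Comparing them with the parentals, only the t allele has switched, so t is the middle locus and the order is b – t – br.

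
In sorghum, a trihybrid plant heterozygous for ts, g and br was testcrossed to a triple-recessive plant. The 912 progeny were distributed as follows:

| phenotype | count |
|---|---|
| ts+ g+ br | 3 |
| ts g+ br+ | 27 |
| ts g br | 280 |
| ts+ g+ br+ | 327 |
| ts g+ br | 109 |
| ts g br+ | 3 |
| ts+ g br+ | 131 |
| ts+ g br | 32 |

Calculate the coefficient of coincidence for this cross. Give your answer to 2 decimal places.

The two most frequent reciprocal classes, ts g br and ts+ g+ br+, are the parental types, so the F1 was ts g br / ts+ g+ br+.
The two rarest classes, ts g br+ and ts+ g+ br, are the double crossovers. Comparing them with the parentals, only the br allele has switched, so br is the middle locus and the order is ts – br – g.
ts–br: (59 + 6)/912 = 0.0713; br–g: (240 + 6)/912 = 0.2697.
Expected DCO frequency = 0.0713 × 0.2697 ≈ 0.01923; observed = 6/912 ≈ 0.00658.
Coefficient of coincidence = 0.00658/0.01923 ≈ 0.34.

0.34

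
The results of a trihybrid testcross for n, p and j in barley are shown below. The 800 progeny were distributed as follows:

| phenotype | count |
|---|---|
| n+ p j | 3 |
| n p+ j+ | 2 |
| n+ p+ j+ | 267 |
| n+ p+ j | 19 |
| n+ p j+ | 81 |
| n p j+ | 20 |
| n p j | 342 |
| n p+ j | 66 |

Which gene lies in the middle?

The two most frequent reciprocal classes, n p j and n+ p+ j+, are the parental types, so the F1 was n p j / n+ p+ j+.
The two rarest classes, n+ p j and n p+ j+, are the double crossovers. Comparing them with the parentals, only the n allele has switched, so n is the middle locus and the order is p – n – j.

n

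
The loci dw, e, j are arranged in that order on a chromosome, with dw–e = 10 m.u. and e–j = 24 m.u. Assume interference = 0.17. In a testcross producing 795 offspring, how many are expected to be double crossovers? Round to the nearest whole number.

Map distances give recombination frequencies of 0.100 and 0.240 for the two intervals.
With interference 0.17 (so coincidence = 0.83), expected double-crossover frequency = 0.100 × 0.240 × 0.83 = 0.01992.
Expected number = 0.01992 × 795 = 15.84 ≈ 16.

16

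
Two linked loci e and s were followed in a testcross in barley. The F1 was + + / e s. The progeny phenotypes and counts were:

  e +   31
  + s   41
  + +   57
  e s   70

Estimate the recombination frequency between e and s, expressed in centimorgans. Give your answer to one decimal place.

36.2 centimorgans

The recombinant classes are + s and e +: 41 + 31 = 72.
Recombination frequency = 72/199 = 0.3618 ≈ 36.2%, i.e. 36.2 centimorgans.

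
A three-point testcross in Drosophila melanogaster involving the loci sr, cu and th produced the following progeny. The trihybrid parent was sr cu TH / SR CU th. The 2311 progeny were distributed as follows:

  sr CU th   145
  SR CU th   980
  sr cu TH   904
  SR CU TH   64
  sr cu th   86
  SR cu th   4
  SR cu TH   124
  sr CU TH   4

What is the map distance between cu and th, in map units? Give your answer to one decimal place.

The two rarest classes, sr CU TH and SR cu th, are the double crossovers. Comparing them with the parentals, only the cu allele has switched, so cu is the middle locus and the order is sr – cu – th.
Crossovers in the cu–th interval produce the single-crossover classes sr cu th and SR CU TH (86 + 64 = 150) plus the double crossovers (8).
RF(cu–th) = (150 + 8) / 2311 = 158/2311 = 0.0684 → 6.8 map units.

6.8 map units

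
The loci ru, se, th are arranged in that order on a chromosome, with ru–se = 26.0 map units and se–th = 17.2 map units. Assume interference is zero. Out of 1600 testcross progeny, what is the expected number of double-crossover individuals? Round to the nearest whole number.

72

Map distances give recombination frequencies of 0.260 and 0.172 for the two intervals.
With no interference, expected double-crossover frequency = 0.260 × 0.172 = 0.04472.
Expected number = 0.04472 × 1600 = 71.55 ≈ 72.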